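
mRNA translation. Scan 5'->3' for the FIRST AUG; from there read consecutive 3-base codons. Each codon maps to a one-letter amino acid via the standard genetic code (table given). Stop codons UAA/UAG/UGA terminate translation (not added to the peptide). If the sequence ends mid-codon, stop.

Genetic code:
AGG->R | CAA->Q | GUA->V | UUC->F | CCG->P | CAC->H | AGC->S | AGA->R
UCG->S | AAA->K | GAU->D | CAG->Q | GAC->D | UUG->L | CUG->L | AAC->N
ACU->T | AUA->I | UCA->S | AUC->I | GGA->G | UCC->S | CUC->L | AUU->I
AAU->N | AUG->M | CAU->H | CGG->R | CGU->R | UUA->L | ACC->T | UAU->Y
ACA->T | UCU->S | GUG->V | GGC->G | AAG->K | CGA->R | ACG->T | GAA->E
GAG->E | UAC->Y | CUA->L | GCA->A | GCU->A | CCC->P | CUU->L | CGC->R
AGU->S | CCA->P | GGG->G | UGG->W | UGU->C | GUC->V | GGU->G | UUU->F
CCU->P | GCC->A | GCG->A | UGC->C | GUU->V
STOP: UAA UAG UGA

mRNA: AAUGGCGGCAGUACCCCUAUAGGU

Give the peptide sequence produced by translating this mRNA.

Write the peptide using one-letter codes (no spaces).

Answer: MAAVPL

Derivation:
start AUG at pos 1
pos 1: AUG -> M; peptide=M
pos 4: GCG -> A; peptide=MA
pos 7: GCA -> A; peptide=MAA
pos 10: GUA -> V; peptide=MAAV
pos 13: CCC -> P; peptide=MAAVP
pos 16: CUA -> L; peptide=MAAVPL
pos 19: UAG -> STOP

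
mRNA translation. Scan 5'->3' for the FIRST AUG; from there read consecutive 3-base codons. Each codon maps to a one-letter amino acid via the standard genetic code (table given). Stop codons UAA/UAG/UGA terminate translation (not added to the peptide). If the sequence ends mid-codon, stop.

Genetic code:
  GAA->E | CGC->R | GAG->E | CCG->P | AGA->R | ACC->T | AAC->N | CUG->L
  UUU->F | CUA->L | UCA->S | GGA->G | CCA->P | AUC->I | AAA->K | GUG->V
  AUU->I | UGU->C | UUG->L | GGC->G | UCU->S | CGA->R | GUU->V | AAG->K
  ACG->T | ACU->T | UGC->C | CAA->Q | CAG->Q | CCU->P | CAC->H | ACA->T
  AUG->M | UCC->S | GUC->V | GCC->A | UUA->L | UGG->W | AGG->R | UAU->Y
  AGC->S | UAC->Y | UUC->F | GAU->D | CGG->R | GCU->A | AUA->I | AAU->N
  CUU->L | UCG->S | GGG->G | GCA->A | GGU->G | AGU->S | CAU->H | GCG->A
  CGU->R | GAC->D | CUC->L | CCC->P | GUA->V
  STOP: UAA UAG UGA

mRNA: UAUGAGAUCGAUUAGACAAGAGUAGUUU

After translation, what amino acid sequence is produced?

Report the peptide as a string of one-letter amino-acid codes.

Answer: MRSIRQE

Derivation:
start AUG at pos 1
pos 1: AUG -> M; peptide=M
pos 4: AGA -> R; peptide=MR
pos 7: UCG -> S; peptide=MRS
pos 10: AUU -> I; peptide=MRSI
pos 13: AGA -> R; peptide=MRSIR
pos 16: CAA -> Q; peptide=MRSIRQ
pos 19: GAG -> E; peptide=MRSIRQE
pos 22: UAG -> STOP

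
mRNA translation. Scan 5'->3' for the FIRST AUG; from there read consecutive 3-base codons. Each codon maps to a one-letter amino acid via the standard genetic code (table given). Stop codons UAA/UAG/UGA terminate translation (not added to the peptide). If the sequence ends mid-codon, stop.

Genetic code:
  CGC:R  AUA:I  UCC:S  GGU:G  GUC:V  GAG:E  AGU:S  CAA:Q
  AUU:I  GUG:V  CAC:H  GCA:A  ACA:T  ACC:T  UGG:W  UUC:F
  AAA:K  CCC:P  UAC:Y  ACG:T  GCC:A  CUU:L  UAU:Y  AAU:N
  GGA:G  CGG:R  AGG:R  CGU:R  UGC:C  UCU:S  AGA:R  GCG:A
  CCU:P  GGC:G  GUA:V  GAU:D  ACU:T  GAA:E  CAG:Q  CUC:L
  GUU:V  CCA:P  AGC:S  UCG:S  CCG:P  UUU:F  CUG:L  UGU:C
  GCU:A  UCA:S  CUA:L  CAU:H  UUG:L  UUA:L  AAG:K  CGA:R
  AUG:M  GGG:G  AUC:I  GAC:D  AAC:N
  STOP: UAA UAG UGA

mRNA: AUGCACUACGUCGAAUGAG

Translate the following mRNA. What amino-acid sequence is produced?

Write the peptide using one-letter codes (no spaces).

Answer: MHYVE

Derivation:
start AUG at pos 0
pos 0: AUG -> M; peptide=M
pos 3: CAC -> H; peptide=MH
pos 6: UAC -> Y; peptide=MHY
pos 9: GUC -> V; peptide=MHYV
pos 12: GAA -> E; peptide=MHYVE
pos 15: UGA -> STOP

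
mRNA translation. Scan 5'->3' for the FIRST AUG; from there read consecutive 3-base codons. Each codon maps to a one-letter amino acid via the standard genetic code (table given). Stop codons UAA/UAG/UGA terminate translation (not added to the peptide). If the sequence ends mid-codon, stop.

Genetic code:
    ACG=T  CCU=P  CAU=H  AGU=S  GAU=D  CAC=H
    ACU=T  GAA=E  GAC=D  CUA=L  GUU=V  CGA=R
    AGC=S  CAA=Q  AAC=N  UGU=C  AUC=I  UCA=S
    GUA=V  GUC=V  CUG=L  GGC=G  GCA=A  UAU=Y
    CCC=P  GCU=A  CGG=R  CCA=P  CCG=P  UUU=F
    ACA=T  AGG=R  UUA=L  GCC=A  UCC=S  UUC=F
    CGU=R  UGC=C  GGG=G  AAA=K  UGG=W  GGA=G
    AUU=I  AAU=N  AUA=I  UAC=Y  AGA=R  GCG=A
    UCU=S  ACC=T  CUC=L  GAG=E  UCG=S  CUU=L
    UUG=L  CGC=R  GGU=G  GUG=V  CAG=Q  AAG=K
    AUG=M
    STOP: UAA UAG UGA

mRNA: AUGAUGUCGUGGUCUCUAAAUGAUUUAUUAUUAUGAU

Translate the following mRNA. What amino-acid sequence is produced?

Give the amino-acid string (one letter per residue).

Answer: MMSWSLNDLLL

Derivation:
start AUG at pos 0
pos 0: AUG -> M; peptide=M
pos 3: AUG -> M; peptide=MM
pos 6: UCG -> S; peptide=MMS
pos 9: UGG -> W; peptide=MMSW
pos 12: UCU -> S; peptide=MMSWS
pos 15: CUA -> L; peptide=MMSWSL
pos 18: AAU -> N; peptide=MMSWSLN
pos 21: GAU -> D; peptide=MMSWSLND
pos 24: UUA -> L; peptide=MMSWSLNDL
pos 27: UUA -> L; peptide=MMSWSLNDLL
pos 30: UUA -> L; peptide=MMSWSLNDLLL
pos 33: UGA -> STOP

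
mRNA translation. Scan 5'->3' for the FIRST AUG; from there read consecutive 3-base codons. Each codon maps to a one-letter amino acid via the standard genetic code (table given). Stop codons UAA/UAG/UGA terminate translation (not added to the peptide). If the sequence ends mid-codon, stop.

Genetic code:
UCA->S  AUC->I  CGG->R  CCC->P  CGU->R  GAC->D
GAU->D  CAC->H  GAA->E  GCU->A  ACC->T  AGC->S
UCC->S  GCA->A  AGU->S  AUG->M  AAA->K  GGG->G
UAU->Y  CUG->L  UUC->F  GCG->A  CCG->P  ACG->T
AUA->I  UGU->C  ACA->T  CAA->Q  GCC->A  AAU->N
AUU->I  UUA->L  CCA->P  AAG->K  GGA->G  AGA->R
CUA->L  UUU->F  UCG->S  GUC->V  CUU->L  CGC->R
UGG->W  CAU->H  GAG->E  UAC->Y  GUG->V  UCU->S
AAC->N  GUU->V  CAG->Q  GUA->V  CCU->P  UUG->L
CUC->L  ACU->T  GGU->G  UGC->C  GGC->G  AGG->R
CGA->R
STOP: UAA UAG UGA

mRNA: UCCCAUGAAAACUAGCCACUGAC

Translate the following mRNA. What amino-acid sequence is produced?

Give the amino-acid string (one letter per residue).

Answer: MKTSH

Derivation:
start AUG at pos 4
pos 4: AUG -> M; peptide=M
pos 7: AAA -> K; peptide=MK
pos 10: ACU -> T; peptide=MKT
pos 13: AGC -> S; peptide=MKTS
pos 16: CAC -> H; peptide=MKTSH
pos 19: UGA -> STOP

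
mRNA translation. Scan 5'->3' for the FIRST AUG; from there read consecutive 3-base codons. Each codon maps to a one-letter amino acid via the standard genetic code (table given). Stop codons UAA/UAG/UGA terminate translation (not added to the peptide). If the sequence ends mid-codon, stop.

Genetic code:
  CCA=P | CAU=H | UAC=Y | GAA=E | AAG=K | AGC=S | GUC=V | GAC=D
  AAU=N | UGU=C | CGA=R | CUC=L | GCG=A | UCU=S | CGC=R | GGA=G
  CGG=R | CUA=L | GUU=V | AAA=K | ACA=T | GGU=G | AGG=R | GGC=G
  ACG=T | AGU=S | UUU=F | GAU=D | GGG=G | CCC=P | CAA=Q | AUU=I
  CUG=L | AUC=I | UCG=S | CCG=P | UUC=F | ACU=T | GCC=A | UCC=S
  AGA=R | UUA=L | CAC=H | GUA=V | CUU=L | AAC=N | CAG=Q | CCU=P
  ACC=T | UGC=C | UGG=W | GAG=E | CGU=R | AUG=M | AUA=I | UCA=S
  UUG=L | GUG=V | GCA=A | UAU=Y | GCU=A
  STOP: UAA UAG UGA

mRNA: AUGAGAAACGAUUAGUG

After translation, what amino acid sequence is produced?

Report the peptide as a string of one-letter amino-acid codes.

Answer: MRND

Derivation:
start AUG at pos 0
pos 0: AUG -> M; peptide=M
pos 3: AGA -> R; peptide=MR
pos 6: AAC -> N; peptide=MRN
pos 9: GAU -> D; peptide=MRND
pos 12: UAG -> STOP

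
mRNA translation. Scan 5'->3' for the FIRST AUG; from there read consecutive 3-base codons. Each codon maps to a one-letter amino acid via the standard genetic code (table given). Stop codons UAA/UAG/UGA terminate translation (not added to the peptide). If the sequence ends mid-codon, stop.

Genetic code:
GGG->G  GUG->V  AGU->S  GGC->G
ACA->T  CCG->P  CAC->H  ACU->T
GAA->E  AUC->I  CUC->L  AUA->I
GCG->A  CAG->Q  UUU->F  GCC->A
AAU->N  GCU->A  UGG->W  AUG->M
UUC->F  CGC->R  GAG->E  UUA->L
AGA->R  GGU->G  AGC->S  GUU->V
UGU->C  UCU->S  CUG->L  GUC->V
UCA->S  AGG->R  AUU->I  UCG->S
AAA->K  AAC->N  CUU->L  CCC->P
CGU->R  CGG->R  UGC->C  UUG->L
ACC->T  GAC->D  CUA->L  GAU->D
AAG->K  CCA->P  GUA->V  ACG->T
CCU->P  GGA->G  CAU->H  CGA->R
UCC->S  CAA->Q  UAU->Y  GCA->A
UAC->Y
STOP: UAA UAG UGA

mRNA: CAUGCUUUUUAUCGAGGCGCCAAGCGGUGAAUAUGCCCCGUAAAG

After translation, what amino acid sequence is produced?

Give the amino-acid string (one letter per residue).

start AUG at pos 1
pos 1: AUG -> M; peptide=M
pos 4: CUU -> L; peptide=ML
pos 7: UUU -> F; peptide=MLF
pos 10: AUC -> I; peptide=MLFI
pos 13: GAG -> E; peptide=MLFIE
pos 16: GCG -> A; peptide=MLFIEA
pos 19: CCA -> P; peptide=MLFIEAP
pos 22: AGC -> S; peptide=MLFIEAPS
pos 25: GGU -> G; peptide=MLFIEAPSG
pos 28: GAA -> E; peptide=MLFIEAPSGE
pos 31: UAU -> Y; peptide=MLFIEAPSGEY
pos 34: GCC -> A; peptide=MLFIEAPSGEYA
pos 37: CCG -> P; peptide=MLFIEAPSGEYAP
pos 40: UAA -> STOP

Answer: MLFIEAPSGEYAP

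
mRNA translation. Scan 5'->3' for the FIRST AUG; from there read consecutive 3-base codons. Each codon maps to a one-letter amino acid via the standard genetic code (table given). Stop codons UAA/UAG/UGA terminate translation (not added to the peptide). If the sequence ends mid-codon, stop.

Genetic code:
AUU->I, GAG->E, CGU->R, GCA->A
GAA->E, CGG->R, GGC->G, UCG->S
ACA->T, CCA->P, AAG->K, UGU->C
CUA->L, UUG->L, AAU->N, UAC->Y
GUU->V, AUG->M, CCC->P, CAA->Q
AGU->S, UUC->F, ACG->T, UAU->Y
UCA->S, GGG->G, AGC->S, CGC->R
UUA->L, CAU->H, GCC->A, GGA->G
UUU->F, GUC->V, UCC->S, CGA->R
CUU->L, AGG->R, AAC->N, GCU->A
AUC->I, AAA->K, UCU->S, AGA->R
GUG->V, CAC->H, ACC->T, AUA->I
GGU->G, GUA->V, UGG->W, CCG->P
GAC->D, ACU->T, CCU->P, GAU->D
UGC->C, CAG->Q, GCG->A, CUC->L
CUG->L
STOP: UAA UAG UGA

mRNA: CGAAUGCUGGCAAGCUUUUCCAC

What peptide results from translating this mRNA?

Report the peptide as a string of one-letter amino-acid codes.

start AUG at pos 3
pos 3: AUG -> M; peptide=M
pos 6: CUG -> L; peptide=ML
pos 9: GCA -> A; peptide=MLA
pos 12: AGC -> S; peptide=MLAS
pos 15: UUU -> F; peptide=MLASF
pos 18: UCC -> S; peptide=MLASFS
pos 21: only 2 nt remain (<3), stop (end of mRNA)

Answer: MLASFS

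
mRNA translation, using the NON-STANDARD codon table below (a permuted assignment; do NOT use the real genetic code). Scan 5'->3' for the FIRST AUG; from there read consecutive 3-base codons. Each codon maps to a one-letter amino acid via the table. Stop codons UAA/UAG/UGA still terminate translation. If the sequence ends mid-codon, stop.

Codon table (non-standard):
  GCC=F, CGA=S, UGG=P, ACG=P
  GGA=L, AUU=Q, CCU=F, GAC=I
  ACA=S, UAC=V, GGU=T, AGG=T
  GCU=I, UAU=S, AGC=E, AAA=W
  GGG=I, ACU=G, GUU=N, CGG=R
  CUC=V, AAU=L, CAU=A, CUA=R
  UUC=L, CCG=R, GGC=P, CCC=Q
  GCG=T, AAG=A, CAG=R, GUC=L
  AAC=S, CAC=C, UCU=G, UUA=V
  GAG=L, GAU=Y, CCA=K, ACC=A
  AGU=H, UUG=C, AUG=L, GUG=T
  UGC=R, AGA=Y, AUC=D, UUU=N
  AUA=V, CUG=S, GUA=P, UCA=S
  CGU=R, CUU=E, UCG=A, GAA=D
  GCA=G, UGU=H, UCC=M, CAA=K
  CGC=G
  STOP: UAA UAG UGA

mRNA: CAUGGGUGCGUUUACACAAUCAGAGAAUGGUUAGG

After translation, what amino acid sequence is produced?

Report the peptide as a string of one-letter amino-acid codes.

start AUG at pos 1
pos 1: AUG -> L; peptide=L
pos 4: GGU -> T; peptide=LT
pos 7: GCG -> T; peptide=LTT
pos 10: UUU -> N; peptide=LTTN
pos 13: ACA -> S; peptide=LTTNS
pos 16: CAA -> K; peptide=LTTNSK
pos 19: UCA -> S; peptide=LTTNSKS
pos 22: GAG -> L; peptide=LTTNSKSL
pos 25: AAU -> L; peptide=LTTNSKSLL
pos 28: GGU -> T; peptide=LTTNSKSLLT
pos 31: UAG -> STOP

Answer: LTTNSKSLLT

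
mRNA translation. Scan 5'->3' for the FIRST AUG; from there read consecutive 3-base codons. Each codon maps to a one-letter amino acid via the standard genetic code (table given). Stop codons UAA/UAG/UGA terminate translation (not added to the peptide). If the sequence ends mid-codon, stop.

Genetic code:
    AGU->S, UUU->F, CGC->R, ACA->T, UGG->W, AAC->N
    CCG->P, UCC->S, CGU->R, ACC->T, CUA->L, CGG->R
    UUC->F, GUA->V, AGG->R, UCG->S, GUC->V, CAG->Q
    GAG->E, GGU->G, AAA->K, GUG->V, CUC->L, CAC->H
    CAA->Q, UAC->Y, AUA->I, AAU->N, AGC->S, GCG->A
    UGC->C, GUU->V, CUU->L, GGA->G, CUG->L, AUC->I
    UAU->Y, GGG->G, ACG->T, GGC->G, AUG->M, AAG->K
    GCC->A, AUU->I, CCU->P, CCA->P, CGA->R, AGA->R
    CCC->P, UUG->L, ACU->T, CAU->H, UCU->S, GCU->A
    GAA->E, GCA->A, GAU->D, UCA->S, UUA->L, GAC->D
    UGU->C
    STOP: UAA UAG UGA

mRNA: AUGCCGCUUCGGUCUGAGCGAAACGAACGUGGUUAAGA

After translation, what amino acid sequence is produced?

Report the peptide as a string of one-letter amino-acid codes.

Answer: MPLRSERNERG

Derivation:
start AUG at pos 0
pos 0: AUG -> M; peptide=M
pos 3: CCG -> P; peptide=MP
pos 6: CUU -> L; peptide=MPL
pos 9: CGG -> R; peptide=MPLR
pos 12: UCU -> S; peptide=MPLRS
pos 15: GAG -> E; peptide=MPLRSE
pos 18: CGA -> R; peptide=MPLRSER
pos 21: AAC -> N; peptide=MPLRSERN
pos 24: GAA -> E; peptide=MPLRSERNE
pos 27: CGU -> R; peptide=MPLRSERNER
pos 30: GGU -> G; peptide=MPLRSERNERG
pos 33: UAA -> STOP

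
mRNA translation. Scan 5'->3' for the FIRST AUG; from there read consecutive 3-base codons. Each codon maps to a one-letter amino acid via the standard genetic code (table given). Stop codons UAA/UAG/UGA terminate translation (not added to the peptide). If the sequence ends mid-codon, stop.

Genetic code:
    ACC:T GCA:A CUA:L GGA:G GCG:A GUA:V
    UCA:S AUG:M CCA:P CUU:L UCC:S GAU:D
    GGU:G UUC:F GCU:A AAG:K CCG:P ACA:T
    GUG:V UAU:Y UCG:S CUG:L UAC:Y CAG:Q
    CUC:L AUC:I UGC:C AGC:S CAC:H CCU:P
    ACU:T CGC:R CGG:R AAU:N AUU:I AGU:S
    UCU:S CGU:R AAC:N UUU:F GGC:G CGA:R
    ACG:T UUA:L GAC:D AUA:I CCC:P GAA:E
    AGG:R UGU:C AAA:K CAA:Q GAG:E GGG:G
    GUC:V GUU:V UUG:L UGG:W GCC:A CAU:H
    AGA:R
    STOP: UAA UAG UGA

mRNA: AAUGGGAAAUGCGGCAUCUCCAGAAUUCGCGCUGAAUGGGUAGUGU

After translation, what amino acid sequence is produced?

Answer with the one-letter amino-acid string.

start AUG at pos 1
pos 1: AUG -> M; peptide=M
pos 4: GGA -> G; peptide=MG
pos 7: AAU -> N; peptide=MGN
pos 10: GCG -> A; peptide=MGNA
pos 13: GCA -> A; peptide=MGNAA
pos 16: UCU -> S; peptide=MGNAAS
pos 19: CCA -> P; peptide=MGNAASP
pos 22: GAA -> E; peptide=MGNAASPE
pos 25: UUC -> F; peptide=MGNAASPEF
pos 28: GCG -> A; peptide=MGNAASPEFA
pos 31: CUG -> L; peptide=MGNAASPEFAL
pos 34: AAU -> N; peptide=MGNAASPEFALN
pos 37: GGG -> G; peptide=MGNAASPEFALNG
pos 40: UAG -> STOP

Answer: MGNAASPEFALNG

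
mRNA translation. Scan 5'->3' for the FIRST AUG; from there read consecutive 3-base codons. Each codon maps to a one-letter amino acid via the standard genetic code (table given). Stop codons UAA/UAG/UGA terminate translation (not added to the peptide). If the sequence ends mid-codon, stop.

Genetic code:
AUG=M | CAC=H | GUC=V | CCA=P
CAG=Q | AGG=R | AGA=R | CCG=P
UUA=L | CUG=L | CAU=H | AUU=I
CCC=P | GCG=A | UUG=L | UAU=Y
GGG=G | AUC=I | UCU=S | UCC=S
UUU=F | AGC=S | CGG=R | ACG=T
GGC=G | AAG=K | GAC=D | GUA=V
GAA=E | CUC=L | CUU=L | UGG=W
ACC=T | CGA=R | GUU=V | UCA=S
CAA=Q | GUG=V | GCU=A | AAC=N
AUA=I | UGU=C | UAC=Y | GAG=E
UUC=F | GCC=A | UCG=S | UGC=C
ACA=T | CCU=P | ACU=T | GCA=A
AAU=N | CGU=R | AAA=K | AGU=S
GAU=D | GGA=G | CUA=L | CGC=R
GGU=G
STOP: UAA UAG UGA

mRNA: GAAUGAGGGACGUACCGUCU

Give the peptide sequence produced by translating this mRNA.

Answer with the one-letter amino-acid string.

start AUG at pos 2
pos 2: AUG -> M; peptide=M
pos 5: AGG -> R; peptide=MR
pos 8: GAC -> D; peptide=MRD
pos 11: GUA -> V; peptide=MRDV
pos 14: CCG -> P; peptide=MRDVP
pos 17: UCU -> S; peptide=MRDVPS
pos 20: only 0 nt remain (<3), stop (end of mRNA)

Answer: MRDVPS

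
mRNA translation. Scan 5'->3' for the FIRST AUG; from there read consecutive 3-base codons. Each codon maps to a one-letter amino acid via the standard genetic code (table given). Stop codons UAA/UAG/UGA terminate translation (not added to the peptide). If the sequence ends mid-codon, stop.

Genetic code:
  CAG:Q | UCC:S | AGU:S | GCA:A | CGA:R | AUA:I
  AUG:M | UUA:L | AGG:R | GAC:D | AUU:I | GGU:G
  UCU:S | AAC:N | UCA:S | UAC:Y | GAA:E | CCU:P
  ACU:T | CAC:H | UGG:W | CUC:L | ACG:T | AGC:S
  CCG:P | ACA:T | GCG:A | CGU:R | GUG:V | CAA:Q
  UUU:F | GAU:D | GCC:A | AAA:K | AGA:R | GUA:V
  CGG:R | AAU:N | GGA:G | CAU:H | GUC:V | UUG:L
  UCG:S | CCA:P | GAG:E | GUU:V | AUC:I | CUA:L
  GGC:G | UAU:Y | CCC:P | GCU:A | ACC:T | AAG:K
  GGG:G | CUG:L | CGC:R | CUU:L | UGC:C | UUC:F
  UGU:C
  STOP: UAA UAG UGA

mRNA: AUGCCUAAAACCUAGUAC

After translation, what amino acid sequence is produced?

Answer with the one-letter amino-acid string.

start AUG at pos 0
pos 0: AUG -> M; peptide=M
pos 3: CCU -> P; peptide=MP
pos 6: AAA -> K; peptide=MPK
pos 9: ACC -> T; peptide=MPKT
pos 12: UAG -> STOP

Answer: MPKT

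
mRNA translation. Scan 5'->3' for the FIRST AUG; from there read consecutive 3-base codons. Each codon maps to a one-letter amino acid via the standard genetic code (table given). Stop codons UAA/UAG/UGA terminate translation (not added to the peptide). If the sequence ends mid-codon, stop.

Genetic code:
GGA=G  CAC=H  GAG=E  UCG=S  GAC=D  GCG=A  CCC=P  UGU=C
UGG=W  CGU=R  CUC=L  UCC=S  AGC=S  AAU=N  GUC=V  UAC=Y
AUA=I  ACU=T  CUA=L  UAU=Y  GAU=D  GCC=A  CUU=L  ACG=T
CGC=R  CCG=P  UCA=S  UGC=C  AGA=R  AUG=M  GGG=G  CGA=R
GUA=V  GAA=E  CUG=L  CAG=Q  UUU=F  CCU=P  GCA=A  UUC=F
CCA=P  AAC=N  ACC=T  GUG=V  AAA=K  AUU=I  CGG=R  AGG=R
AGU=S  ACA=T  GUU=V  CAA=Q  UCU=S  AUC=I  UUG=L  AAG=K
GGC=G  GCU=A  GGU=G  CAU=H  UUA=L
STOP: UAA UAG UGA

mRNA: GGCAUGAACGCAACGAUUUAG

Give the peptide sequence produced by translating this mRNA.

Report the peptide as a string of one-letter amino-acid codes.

start AUG at pos 3
pos 3: AUG -> M; peptide=M
pos 6: AAC -> N; peptide=MN
pos 9: GCA -> A; peptide=MNA
pos 12: ACG -> T; peptide=MNAT
pos 15: AUU -> I; peptide=MNATI
pos 18: UAG -> STOP

Answer: MNATI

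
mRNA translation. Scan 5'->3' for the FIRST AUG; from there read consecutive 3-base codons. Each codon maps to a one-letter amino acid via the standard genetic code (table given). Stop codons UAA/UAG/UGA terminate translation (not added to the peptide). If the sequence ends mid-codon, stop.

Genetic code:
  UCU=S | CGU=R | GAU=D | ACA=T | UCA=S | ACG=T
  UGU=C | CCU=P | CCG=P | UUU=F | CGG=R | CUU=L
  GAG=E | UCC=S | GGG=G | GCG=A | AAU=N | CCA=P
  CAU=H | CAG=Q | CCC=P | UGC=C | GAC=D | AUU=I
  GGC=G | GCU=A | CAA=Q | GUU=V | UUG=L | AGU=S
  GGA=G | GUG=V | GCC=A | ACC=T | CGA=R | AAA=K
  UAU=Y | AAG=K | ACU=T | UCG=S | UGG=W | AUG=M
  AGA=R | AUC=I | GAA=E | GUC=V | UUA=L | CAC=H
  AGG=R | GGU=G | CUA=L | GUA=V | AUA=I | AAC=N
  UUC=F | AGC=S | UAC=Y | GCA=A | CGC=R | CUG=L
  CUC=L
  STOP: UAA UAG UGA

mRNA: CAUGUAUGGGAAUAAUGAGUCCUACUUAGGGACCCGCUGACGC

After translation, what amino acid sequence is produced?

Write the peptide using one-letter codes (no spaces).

Answer: MYGNNESYLGTR

Derivation:
start AUG at pos 1
pos 1: AUG -> M; peptide=M
pos 4: UAU -> Y; peptide=MY
pos 7: GGG -> G; peptide=MYG
pos 10: AAU -> N; peptide=MYGN
pos 13: AAU -> N; peptide=MYGNN
pos 16: GAG -> E; peptide=MYGNNE
pos 19: UCC -> S; peptide=MYGNNES
pos 22: UAC -> Y; peptide=MYGNNESY
pos 25: UUA -> L; peptide=MYGNNESYL
pos 28: GGG -> G; peptide=MYGNNESYLG
pos 31: ACC -> T; peptide=MYGNNESYLGT
pos 34: CGC -> R; peptide=MYGNNESYLGTR
pos 37: UGA -> STOP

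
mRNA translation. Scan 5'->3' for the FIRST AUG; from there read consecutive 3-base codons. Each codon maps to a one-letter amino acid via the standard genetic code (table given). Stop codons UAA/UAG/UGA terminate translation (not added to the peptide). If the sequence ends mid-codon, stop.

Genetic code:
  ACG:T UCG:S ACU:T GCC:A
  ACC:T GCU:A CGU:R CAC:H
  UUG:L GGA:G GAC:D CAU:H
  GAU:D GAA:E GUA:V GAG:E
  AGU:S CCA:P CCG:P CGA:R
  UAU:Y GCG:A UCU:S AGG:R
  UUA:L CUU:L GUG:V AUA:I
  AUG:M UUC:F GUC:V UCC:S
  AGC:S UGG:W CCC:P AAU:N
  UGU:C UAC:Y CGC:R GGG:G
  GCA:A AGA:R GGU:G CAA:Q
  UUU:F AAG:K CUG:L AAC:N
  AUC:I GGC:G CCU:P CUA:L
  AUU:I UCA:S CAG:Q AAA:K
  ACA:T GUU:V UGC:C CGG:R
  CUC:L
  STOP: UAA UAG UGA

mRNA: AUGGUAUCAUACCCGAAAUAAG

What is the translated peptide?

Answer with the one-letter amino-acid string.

start AUG at pos 0
pos 0: AUG -> M; peptide=M
pos 3: GUA -> V; peptide=MV
pos 6: UCA -> S; peptide=MVS
pos 9: UAC -> Y; peptide=MVSY
pos 12: CCG -> P; peptide=MVSYP
pos 15: AAA -> K; peptide=MVSYPK
pos 18: UAA -> STOP

Answer: MVSYPK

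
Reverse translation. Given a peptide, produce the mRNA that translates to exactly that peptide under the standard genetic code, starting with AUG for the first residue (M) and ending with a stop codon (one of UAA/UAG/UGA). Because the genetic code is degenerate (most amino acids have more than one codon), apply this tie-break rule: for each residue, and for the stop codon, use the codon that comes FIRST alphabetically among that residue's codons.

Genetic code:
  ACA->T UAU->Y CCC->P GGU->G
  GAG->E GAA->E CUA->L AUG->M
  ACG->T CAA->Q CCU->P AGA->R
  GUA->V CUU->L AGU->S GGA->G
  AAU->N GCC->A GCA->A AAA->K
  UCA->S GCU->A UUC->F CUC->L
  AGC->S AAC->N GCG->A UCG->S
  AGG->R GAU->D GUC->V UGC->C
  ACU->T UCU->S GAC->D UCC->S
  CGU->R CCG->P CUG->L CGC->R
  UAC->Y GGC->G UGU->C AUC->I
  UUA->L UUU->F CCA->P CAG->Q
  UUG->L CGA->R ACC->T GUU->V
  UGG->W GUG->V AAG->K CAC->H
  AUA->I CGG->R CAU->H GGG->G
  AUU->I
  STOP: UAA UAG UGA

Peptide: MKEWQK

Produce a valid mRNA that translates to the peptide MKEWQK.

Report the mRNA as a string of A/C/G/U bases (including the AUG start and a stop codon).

Answer: mRNA: AUGAAAGAAUGGCAAAAAUAA

Derivation:
residue 1: M -> AUG (start codon)
residue 2: K codons sorted = AAA,AAG -> pick first = AAA
residue 3: E codons sorted = GAA,GAG -> pick first = GAA
residue 4: W -> UGG (only codon)
residue 5: Q codons sorted = CAA,CAG -> pick first = CAA
residue 6: K codons sorted = AAA,AAG -> pick first = AAA
terminator: stop codons sorted = UAA,UAG,UGA -> pick first = UAA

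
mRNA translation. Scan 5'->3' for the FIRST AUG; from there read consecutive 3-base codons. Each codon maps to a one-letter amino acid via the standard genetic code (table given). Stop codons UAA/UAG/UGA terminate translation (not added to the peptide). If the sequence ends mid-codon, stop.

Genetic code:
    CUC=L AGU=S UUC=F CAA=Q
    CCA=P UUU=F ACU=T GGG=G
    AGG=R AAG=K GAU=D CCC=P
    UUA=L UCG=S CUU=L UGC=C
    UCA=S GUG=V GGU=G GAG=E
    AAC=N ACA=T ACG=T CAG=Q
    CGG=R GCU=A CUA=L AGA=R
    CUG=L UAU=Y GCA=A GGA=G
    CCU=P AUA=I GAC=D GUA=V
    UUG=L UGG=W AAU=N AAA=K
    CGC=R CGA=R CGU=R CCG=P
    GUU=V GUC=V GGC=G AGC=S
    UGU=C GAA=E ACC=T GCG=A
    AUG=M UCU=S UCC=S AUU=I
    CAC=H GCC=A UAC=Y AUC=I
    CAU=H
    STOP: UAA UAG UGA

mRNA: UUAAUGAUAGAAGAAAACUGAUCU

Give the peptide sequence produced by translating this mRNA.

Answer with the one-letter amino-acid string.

Answer: MIEEN

Derivation:
start AUG at pos 3
pos 3: AUG -> M; peptide=M
pos 6: AUA -> I; peptide=MI
pos 9: GAA -> E; peptide=MIE
pos 12: GAA -> E; peptide=MIEE
pos 15: AAC -> N; peptide=MIEEN
pos 18: UGA -> STOP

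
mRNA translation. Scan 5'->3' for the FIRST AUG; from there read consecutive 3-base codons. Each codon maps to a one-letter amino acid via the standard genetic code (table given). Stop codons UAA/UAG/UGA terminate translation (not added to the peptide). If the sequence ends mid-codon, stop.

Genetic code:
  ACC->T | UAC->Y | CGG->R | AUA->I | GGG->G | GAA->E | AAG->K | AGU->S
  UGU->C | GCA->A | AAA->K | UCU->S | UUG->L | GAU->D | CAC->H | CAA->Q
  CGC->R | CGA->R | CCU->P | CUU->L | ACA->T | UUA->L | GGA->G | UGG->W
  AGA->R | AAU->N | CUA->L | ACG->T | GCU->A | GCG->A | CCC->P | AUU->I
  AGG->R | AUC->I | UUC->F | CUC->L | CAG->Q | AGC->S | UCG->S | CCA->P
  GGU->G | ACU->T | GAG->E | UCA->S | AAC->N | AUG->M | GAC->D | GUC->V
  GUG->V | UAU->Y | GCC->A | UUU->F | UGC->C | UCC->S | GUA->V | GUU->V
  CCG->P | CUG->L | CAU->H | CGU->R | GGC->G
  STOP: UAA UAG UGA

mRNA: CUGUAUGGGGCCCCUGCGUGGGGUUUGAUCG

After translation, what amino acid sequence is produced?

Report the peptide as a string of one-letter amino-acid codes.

Answer: MGPLRGV

Derivation:
start AUG at pos 4
pos 4: AUG -> M; peptide=M
pos 7: GGG -> G; peptide=MG
pos 10: CCC -> P; peptide=MGP
pos 13: CUG -> L; peptide=MGPL
pos 16: CGU -> R; peptide=MGPLR
pos 19: GGG -> G; peptide=MGPLRG
pos 22: GUU -> V; peptide=MGPLRGV
pos 25: UGA -> STOP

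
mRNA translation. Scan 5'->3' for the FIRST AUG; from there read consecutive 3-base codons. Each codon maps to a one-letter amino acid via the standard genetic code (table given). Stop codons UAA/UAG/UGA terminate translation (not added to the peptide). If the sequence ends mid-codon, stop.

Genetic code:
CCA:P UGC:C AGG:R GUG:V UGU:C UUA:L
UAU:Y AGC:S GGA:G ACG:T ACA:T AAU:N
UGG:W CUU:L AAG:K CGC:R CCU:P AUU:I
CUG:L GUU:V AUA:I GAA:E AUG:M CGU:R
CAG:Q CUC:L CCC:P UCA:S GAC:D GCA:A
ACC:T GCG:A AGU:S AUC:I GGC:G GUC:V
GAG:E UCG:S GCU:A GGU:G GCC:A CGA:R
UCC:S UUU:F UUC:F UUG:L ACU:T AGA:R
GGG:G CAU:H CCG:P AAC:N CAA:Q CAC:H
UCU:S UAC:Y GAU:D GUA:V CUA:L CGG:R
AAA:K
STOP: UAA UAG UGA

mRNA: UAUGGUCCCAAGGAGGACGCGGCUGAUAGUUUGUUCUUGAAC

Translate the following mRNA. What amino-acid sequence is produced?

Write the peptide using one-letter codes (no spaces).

start AUG at pos 1
pos 1: AUG -> M; peptide=M
pos 4: GUC -> V; peptide=MV
pos 7: CCA -> P; peptide=MVP
pos 10: AGG -> R; peptide=MVPR
pos 13: AGG -> R; peptide=MVPRR
pos 16: ACG -> T; peptide=MVPRRT
pos 19: CGG -> R; peptide=MVPRRTR
pos 22: CUG -> L; peptide=MVPRRTRL
pos 25: AUA -> I; peptide=MVPRRTRLI
pos 28: GUU -> V; peptide=MVPRRTRLIV
pos 31: UGU -> C; peptide=MVPRRTRLIVC
pos 34: UCU -> S; peptide=MVPRRTRLIVCS
pos 37: UGA -> STOP

Answer: MVPRRTRLIVCS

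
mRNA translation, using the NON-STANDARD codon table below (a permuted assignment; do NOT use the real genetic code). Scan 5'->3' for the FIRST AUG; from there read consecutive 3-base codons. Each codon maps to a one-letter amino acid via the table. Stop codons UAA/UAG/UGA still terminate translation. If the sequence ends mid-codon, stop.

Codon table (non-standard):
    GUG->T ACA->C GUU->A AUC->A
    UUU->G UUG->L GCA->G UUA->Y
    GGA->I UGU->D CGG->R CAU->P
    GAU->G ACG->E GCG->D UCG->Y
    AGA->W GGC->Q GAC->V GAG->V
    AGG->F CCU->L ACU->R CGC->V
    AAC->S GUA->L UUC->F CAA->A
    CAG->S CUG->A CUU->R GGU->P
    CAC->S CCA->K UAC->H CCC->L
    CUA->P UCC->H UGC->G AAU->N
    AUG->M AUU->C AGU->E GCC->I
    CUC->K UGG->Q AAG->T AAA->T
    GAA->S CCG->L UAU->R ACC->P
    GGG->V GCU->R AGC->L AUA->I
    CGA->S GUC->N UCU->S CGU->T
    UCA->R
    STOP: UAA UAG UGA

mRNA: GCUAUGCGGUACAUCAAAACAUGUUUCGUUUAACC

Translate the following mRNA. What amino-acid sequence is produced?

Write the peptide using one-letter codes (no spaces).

start AUG at pos 3
pos 3: AUG -> M; peptide=M
pos 6: CGG -> R; peptide=MR
pos 9: UAC -> H; peptide=MRH
pos 12: AUC -> A; peptide=MRHA
pos 15: AAA -> T; peptide=MRHAT
pos 18: ACA -> C; peptide=MRHATC
pos 21: UGU -> D; peptide=MRHATCD
pos 24: UUC -> F; peptide=MRHATCDF
pos 27: GUU -> A; peptide=MRHATCDFA
pos 30: UAA -> STOP

Answer: MRHATCDFA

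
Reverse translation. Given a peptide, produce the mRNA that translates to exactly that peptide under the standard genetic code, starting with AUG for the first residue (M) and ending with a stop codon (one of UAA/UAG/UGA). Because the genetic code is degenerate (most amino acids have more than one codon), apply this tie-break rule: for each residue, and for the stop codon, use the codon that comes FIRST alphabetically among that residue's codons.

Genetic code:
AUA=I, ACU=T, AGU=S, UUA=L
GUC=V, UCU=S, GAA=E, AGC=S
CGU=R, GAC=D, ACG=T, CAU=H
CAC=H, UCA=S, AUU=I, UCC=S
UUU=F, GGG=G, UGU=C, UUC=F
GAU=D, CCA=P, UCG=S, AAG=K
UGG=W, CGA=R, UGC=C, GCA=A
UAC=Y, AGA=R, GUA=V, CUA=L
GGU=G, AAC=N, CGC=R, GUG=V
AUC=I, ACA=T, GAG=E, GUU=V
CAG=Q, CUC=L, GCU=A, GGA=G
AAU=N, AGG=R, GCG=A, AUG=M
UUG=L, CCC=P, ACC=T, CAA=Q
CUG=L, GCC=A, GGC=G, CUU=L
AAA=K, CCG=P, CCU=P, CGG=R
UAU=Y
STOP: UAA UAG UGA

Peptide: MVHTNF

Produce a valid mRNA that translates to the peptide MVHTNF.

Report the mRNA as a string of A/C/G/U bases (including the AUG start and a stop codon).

residue 1: M -> AUG (start codon)
residue 2: V codons sorted = GUA,GUC,GUG,GUU -> pick first = GUA
residue 3: H codons sorted = CAC,CAU -> pick first = CAC
residue 4: T codons sorted = ACA,ACC,ACG,ACU -> pick first = ACA
residue 5: N codons sorted = AAC,AAU -> pick first = AAC
residue 6: F codons sorted = UUC,UUU -> pick first = UUC
terminator: stop codons sorted = UAA,UAG,UGA -> pick first = UAA

Answer: mRNA: AUGGUACACACAAACUUCUAA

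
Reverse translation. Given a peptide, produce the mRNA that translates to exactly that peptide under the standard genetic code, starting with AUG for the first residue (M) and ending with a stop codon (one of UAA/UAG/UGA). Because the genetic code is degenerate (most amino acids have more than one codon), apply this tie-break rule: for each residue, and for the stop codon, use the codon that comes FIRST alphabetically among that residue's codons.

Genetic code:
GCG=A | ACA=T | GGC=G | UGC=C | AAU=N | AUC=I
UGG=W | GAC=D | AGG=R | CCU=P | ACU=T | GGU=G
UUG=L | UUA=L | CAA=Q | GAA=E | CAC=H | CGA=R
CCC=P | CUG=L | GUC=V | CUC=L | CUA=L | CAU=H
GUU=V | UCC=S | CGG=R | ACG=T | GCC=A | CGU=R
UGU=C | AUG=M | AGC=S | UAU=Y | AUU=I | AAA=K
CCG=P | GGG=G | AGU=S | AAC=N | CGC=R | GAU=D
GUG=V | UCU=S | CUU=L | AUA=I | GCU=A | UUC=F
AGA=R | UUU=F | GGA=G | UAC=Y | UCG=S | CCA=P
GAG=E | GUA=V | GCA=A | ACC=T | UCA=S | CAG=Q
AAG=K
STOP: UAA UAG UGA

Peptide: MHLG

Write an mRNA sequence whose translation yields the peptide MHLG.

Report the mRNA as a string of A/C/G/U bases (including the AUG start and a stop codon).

Answer: mRNA: AUGCACCUAGGAUAA

Derivation:
residue 1: M -> AUG (start codon)
residue 2: H codons sorted = CAC,CAU -> pick first = CAC
residue 3: L codons sorted = CUA,CUC,CUG,CUU,UUA,UUG -> pick first = CUA
residue 4: G codons sorted = GGA,GGC,GGG,GGU -> pick first = GGA
terminator: stop codons sorted = UAA,UAG,UGA -> pick first = UAA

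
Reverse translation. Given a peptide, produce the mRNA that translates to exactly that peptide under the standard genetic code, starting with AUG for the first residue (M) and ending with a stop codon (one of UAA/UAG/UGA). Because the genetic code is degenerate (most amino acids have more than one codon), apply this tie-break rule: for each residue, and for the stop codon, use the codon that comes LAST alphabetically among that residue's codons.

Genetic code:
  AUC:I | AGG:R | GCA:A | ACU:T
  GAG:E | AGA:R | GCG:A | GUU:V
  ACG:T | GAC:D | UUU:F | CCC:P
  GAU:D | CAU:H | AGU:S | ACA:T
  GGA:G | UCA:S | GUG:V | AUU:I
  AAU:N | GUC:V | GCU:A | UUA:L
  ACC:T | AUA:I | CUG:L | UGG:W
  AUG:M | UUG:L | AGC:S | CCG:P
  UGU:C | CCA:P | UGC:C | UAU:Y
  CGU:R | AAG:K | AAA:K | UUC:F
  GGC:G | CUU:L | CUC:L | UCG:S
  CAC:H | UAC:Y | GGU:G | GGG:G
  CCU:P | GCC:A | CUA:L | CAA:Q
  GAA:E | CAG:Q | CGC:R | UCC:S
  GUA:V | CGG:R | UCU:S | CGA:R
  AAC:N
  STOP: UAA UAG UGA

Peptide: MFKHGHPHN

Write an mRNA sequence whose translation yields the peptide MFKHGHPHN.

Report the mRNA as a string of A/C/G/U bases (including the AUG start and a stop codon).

residue 1: M -> AUG (start codon)
residue 2: F codons sorted = UUC,UUU -> pick last = UUU
residue 3: K codons sorted = AAA,AAG -> pick last = AAG
residue 4: H codons sorted = CAC,CAU -> pick last = CAU
residue 5: G codons sorted = GGA,GGC,GGG,GGU -> pick last = GGU
residue 6: H codons sorted = CAC,CAU -> pick last = CAU
residue 7: P codons sorted = CCA,CCC,CCG,CCU -> pick last = CCU
residue 8: H codons sorted = CAC,CAU -> pick last = CAU
residue 9: N codons sorted = AAC,AAU -> pick last = AAU
terminator: stop codons sorted = UAA,UAG,UGA -> pick last = UGA

Answer: mRNA: AUGUUUAAGCAUGGUCAUCCUCAUAAUUGA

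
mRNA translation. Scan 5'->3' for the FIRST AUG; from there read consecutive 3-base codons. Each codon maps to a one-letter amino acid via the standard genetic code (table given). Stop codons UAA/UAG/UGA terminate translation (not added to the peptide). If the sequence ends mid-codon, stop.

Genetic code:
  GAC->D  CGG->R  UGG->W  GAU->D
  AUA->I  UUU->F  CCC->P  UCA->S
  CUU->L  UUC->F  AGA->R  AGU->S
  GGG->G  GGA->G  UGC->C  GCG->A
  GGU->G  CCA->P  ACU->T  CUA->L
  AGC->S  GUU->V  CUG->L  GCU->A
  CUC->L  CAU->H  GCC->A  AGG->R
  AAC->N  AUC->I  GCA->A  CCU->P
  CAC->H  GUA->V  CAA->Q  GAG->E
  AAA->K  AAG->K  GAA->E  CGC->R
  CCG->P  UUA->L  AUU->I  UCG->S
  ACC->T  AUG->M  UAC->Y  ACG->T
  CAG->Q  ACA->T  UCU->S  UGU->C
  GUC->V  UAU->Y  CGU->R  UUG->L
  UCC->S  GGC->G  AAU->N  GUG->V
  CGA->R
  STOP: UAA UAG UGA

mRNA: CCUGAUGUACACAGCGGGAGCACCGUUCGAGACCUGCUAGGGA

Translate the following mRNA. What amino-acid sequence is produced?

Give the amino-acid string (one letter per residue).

start AUG at pos 4
pos 4: AUG -> M; peptide=M
pos 7: UAC -> Y; peptide=MY
pos 10: ACA -> T; peptide=MYT
pos 13: GCG -> A; peptide=MYTA
pos 16: GGA -> G; peptide=MYTAG
pos 19: GCA -> A; peptide=MYTAGA
pos 22: CCG -> P; peptide=MYTAGAP
pos 25: UUC -> F; peptide=MYTAGAPF
pos 28: GAG -> E; peptide=MYTAGAPFE
pos 31: ACC -> T; peptide=MYTAGAPFET
pos 34: UGC -> C; peptide=MYTAGAPFETC
pos 37: UAG -> STOP

Answer: MYTAGAPFETC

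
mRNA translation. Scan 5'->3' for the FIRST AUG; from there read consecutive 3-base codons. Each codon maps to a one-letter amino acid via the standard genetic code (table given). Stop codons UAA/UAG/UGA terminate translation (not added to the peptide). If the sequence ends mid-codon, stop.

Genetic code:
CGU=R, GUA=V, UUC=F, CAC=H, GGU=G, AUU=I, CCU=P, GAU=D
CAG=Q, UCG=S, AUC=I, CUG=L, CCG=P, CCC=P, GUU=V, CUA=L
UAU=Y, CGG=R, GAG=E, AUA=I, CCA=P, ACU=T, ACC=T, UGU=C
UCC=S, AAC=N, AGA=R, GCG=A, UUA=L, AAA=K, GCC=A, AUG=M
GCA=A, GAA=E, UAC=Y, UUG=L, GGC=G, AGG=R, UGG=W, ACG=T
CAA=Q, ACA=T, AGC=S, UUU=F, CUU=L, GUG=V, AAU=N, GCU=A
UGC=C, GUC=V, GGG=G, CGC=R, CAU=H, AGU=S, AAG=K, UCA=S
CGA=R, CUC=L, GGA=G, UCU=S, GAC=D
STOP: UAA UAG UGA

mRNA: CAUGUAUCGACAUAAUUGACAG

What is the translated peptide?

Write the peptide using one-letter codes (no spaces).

Answer: MYRHN

Derivation:
start AUG at pos 1
pos 1: AUG -> M; peptide=M
pos 4: UAU -> Y; peptide=MY
pos 7: CGA -> R; peptide=MYR
pos 10: CAU -> H; peptide=MYRH
pos 13: AAU -> N; peptide=MYRHN
pos 16: UGA -> STOP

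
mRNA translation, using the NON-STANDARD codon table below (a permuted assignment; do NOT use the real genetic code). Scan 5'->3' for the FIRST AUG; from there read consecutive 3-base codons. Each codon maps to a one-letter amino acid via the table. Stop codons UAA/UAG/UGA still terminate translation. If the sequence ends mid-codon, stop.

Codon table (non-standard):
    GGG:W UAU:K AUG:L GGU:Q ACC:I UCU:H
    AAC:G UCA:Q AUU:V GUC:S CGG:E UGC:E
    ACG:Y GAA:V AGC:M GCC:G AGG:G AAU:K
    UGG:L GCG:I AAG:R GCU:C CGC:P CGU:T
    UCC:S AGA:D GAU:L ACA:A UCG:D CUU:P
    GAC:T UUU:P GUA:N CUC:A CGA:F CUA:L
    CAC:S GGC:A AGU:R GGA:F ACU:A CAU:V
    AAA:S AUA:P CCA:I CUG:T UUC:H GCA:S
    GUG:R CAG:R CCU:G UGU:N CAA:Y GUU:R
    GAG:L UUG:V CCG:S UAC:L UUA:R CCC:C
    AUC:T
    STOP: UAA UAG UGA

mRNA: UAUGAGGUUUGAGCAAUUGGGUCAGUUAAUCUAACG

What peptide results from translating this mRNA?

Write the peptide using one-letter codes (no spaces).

Answer: LGPLYVQRRT

Derivation:
start AUG at pos 1
pos 1: AUG -> L; peptide=L
pos 4: AGG -> G; peptide=LG
pos 7: UUU -> P; peptide=LGP
pos 10: GAG -> L; peptide=LGPL
pos 13: CAA -> Y; peptide=LGPLY
pos 16: UUG -> V; peptide=LGPLYV
pos 19: GGU -> Q; peptide=LGPLYVQ
pos 22: CAG -> R; peptide=LGPLYVQR
pos 25: UUA -> R; peptide=LGPLYVQRR
pos 28: AUC -> T; peptide=LGPLYVQRRT
pos 31: UAA -> STOP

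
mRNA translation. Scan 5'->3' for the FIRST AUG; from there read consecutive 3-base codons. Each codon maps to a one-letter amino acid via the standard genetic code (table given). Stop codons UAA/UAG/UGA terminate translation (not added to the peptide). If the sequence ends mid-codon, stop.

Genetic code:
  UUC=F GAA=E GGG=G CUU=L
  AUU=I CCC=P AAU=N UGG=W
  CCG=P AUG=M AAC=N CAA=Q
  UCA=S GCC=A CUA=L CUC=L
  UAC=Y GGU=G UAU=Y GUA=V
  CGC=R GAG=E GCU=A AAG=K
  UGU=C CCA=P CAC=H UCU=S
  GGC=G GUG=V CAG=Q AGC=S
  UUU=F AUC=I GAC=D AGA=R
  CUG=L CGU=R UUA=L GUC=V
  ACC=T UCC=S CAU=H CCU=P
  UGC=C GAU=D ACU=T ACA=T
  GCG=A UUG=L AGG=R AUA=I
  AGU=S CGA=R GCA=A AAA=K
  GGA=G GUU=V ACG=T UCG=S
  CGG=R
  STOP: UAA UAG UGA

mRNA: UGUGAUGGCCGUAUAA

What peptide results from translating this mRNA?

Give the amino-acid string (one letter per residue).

start AUG at pos 4
pos 4: AUG -> M; peptide=M
pos 7: GCC -> A; peptide=MA
pos 10: GUA -> V; peptide=MAV
pos 13: UAA -> STOP

Answer: MAV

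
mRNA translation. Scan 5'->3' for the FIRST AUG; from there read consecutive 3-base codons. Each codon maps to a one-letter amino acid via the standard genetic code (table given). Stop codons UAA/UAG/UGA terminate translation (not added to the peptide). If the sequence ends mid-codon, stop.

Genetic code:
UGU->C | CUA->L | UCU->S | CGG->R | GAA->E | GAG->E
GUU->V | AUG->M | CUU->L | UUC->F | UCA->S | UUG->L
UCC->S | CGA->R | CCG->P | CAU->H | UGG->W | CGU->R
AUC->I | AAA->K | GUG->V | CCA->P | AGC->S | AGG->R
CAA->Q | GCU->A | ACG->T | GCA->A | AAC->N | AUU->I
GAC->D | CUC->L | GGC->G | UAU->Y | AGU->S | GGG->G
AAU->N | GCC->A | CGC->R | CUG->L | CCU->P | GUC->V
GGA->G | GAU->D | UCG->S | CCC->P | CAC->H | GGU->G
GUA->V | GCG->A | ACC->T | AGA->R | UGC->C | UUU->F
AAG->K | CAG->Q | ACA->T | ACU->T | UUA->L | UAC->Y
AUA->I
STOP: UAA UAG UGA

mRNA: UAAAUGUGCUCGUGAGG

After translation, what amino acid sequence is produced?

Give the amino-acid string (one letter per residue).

start AUG at pos 3
pos 3: AUG -> M; peptide=M
pos 6: UGC -> C; peptide=MC
pos 9: UCG -> S; peptide=MCS
pos 12: UGA -> STOP

Answer: MCS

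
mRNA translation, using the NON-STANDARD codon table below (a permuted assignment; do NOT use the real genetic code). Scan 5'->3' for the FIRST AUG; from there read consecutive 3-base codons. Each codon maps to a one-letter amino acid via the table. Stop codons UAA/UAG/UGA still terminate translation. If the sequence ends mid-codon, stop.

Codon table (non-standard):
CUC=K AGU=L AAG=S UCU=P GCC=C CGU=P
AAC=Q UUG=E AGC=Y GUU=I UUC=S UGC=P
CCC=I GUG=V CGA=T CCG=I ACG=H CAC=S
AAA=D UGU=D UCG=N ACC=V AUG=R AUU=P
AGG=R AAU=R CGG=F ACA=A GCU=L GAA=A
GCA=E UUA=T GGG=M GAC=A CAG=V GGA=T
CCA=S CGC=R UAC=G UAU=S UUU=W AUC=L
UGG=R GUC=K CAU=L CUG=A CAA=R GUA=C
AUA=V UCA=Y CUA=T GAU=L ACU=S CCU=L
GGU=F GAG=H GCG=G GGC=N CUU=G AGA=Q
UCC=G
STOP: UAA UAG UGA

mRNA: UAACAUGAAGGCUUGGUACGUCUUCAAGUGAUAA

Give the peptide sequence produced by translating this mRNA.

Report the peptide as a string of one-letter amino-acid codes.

start AUG at pos 4
pos 4: AUG -> R; peptide=R
pos 7: AAG -> S; peptide=RS
pos 10: GCU -> L; peptide=RSL
pos 13: UGG -> R; peptide=RSLR
pos 16: UAC -> G; peptide=RSLRG
pos 19: GUC -> K; peptide=RSLRGK
pos 22: UUC -> S; peptide=RSLRGKS
pos 25: AAG -> S; peptide=RSLRGKSS
pos 28: UGA -> STOP

Answer: RSLRGKSS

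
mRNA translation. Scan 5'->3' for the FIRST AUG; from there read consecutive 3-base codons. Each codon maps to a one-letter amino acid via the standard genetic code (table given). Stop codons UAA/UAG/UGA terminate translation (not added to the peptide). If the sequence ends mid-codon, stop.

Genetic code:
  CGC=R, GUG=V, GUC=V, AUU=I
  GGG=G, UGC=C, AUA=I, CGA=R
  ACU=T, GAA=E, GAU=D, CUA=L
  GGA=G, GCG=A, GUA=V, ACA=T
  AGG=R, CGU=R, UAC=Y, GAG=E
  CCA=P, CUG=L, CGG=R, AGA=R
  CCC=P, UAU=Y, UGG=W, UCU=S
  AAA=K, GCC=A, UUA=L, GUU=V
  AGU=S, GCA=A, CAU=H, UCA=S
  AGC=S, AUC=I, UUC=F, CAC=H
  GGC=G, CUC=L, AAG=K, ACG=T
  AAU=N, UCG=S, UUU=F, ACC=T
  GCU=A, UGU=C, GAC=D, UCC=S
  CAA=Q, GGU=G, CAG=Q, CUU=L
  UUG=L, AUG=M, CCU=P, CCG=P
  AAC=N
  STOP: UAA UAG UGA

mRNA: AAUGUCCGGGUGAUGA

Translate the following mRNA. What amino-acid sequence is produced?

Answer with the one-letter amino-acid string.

Answer: MSG

Derivation:
start AUG at pos 1
pos 1: AUG -> M; peptide=M
pos 4: UCC -> S; peptide=MS
pos 7: GGG -> G; peptide=MSG
pos 10: UGA -> STOP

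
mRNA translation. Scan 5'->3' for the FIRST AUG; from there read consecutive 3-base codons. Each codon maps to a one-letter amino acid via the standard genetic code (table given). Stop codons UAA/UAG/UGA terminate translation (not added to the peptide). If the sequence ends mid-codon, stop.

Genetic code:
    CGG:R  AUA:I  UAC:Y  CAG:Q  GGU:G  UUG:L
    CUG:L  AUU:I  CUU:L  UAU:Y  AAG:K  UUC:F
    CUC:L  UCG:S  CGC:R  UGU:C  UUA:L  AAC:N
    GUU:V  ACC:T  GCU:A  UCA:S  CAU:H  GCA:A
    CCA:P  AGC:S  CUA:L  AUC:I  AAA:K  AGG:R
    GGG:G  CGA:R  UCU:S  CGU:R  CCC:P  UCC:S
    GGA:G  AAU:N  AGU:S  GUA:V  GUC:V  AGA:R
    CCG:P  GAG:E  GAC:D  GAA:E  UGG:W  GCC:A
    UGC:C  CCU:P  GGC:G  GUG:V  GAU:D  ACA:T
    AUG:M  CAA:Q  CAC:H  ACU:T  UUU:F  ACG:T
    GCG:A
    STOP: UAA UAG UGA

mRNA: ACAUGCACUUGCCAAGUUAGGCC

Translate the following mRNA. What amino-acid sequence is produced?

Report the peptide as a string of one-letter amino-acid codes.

start AUG at pos 2
pos 2: AUG -> M; peptide=M
pos 5: CAC -> H; peptide=MH
pos 8: UUG -> L; peptide=MHL
pos 11: CCA -> P; peptide=MHLP
pos 14: AGU -> S; peptide=MHLPS
pos 17: UAG -> STOP

Answer: MHLPS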